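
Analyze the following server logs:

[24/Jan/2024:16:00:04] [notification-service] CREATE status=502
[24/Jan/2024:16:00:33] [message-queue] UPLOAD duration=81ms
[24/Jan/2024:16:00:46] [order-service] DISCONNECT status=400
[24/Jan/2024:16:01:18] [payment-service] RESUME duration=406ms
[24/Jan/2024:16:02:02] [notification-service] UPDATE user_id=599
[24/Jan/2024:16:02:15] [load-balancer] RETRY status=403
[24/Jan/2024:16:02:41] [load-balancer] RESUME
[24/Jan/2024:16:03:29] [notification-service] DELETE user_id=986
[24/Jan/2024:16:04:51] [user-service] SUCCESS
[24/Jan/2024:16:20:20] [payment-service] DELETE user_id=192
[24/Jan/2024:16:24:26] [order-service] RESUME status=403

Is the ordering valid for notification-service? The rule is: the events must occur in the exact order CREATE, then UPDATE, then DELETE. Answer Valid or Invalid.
Valid

To validate ordering:

1. Required order: CREATE → UPDATE → DELETE
2. Rule: the events must occur in the exact order CREATE, then UPDATE, then DELETE
3. Check actual order of events for notification-service
4. Result: Valid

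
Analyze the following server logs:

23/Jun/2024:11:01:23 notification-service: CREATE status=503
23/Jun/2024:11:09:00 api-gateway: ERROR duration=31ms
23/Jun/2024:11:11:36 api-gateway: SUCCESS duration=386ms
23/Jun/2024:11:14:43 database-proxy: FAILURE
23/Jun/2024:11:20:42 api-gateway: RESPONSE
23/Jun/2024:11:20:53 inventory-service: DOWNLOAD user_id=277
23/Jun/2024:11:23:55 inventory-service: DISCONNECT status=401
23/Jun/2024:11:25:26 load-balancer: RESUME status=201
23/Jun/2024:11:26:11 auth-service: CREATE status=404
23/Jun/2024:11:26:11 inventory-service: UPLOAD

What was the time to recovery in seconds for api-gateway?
156

To calculate recovery time:

1. Find ERROR event for api-gateway: 23/Jun/2024:11:09:00
2. Find next SUCCESS event for api-gateway: 23/Jun/2024:11:11:36
3. Recovery time: 23/Jun/2024:11:11:36 - 23/Jun/2024:11:09:00 = 156 seconds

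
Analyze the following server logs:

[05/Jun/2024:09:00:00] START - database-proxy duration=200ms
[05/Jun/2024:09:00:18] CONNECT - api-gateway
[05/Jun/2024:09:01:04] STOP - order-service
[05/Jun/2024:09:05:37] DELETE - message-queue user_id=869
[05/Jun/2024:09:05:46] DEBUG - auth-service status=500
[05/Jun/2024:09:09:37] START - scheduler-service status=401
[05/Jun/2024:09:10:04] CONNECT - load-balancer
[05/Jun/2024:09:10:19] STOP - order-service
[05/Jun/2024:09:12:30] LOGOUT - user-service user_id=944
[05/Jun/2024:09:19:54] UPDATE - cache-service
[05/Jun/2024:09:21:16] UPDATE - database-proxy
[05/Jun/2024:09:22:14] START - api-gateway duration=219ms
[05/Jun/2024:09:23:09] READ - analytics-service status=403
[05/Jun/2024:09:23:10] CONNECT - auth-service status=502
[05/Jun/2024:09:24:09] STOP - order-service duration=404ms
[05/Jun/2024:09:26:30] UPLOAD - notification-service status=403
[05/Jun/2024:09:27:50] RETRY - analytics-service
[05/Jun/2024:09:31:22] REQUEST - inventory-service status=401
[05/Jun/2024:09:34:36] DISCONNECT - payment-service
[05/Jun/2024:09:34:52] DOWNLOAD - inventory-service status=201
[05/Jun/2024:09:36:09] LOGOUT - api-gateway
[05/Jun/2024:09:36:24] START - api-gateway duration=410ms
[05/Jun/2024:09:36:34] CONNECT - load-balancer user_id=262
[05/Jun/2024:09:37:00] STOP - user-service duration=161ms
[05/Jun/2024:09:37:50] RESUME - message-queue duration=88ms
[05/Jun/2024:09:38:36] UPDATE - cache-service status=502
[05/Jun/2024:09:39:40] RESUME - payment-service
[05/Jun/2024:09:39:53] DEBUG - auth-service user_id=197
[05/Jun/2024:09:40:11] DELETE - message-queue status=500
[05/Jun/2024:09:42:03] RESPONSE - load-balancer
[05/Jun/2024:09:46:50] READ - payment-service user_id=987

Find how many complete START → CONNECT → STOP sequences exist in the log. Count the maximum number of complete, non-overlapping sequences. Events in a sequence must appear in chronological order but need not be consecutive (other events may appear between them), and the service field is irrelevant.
4

To count sequences:

1. Look for pattern: START → CONNECT → STOP
2. Greedily scan the log in chronological order, matching each sequence element in turn (ignoring service)
3. Each time the full pattern completes, increment the count and restart matching from the next event
4. Complete non-overlapping sequences found: 4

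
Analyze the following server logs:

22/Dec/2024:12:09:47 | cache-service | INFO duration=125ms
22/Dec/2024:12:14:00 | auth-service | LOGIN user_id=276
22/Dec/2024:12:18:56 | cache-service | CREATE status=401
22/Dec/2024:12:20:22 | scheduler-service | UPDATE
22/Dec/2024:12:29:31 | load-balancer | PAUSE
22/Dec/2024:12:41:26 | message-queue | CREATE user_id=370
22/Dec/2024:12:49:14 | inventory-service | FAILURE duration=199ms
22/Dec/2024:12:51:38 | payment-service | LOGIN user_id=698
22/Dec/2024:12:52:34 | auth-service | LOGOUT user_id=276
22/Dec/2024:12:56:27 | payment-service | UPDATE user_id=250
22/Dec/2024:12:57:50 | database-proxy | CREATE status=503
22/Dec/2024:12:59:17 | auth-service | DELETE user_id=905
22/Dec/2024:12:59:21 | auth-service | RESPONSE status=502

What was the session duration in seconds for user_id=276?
2314

To calculate session duration:

1. Find LOGIN event for user_id=276: 22/Dec/2024:12:14:00
2. Find LOGOUT event for user_id=276: 22/Dec/2024:12:52:34
3. Session duration: 22/Dec/2024:12:52:34 - 22/Dec/2024:12:14:00 = 2314 seconds (38 minutes)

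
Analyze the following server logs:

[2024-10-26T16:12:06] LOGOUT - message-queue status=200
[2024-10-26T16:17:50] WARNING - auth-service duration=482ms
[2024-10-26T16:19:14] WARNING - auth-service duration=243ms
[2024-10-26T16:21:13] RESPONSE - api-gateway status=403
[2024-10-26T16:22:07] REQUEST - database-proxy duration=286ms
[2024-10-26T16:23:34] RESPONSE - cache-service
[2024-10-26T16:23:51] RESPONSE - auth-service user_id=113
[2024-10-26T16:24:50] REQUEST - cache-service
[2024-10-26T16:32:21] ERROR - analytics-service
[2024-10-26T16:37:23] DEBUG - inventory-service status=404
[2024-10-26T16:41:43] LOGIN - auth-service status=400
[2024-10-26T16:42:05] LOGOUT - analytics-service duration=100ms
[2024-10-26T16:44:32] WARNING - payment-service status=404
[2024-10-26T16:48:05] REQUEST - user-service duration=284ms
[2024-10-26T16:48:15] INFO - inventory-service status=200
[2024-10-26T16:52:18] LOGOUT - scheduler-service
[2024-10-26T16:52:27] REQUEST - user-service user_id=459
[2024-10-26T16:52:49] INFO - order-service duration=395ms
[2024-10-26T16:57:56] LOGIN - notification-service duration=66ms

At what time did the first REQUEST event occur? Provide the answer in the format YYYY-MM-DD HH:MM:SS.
2024-10-26 16:22:07

To find the first event:

1. Filter for all REQUEST events
2. Sort by timestamp
3. Select the first one
4. Timestamp: 2024-10-26 16:22:07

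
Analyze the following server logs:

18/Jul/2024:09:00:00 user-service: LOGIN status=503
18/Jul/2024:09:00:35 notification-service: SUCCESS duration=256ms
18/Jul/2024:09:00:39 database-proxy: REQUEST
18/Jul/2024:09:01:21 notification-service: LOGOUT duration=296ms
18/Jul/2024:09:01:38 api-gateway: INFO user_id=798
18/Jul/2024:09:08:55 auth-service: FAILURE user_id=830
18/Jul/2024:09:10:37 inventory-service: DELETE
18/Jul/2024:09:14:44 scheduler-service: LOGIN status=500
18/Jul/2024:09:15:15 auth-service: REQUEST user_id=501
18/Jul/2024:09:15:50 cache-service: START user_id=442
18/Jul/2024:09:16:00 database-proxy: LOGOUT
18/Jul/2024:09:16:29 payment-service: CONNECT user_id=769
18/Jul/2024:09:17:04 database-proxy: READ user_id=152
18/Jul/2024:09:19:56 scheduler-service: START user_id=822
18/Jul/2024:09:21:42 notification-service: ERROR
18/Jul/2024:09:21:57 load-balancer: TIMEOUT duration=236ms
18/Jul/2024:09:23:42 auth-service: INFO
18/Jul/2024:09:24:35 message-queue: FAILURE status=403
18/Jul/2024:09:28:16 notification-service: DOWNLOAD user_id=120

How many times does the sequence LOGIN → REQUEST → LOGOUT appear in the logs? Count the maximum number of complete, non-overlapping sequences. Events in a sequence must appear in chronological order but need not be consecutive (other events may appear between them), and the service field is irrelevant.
2

To count sequences:

1. Look for pattern: LOGIN → REQUEST → LOGOUT
2. Greedily scan the log in chronological order, matching each sequence element in turn (ignoring service)
3. Each time the full pattern completes, increment the count and restart matching from the next event
4. Complete non-overlapping sequences found: 2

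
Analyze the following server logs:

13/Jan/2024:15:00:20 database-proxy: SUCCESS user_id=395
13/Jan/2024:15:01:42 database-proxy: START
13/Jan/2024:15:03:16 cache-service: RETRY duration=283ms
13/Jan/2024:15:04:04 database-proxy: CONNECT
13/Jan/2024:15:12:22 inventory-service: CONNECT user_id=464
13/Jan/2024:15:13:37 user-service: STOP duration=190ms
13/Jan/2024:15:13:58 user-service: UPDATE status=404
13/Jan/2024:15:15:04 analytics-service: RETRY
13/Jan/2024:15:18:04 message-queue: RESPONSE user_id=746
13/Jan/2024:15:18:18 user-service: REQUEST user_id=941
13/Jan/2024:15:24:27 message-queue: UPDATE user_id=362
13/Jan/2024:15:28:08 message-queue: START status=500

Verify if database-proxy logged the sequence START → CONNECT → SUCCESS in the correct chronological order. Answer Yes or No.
No

To verify sequence order:

1. Find all events in sequence START → CONNECT → SUCCESS for database-proxy
2. Extract their timestamps
3. Check if timestamps are in ascending order
4. Result: No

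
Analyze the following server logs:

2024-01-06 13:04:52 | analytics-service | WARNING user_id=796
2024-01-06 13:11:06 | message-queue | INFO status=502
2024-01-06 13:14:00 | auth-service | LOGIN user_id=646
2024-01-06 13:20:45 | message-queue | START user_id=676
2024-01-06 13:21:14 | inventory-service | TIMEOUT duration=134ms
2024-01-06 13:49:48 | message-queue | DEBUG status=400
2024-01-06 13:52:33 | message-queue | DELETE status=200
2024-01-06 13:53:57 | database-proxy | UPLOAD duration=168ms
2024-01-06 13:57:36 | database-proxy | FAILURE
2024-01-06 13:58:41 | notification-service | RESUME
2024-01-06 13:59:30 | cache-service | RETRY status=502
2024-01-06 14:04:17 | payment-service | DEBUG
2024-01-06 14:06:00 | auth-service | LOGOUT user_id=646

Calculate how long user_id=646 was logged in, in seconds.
3120

To calculate session duration:

1. Find LOGIN event for user_id=646: 2024-01-06 13:14:00
2. Find LOGOUT event for user_id=646: 2024-01-06 14:06:00
3. Session duration: 2024-01-06 14:06:00 - 2024-01-06 13:14:00 = 3120 seconds (52 minutes)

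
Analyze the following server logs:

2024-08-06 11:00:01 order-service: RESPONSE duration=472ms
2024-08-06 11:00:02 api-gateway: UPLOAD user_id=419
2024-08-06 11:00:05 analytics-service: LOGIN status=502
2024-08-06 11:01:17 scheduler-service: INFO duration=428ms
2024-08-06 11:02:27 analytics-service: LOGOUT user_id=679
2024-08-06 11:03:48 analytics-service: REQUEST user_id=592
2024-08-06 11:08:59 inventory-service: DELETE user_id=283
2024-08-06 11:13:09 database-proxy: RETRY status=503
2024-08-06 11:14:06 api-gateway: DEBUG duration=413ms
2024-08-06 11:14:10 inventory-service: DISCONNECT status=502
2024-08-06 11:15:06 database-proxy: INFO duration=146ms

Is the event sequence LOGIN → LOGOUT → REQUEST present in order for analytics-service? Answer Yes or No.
Yes

To verify sequence order:

1. Find all events in sequence LOGIN → LOGOUT → REQUEST for analytics-service
2. Extract their timestamps
3. Check if timestamps are in ascending order
4. Result: Yes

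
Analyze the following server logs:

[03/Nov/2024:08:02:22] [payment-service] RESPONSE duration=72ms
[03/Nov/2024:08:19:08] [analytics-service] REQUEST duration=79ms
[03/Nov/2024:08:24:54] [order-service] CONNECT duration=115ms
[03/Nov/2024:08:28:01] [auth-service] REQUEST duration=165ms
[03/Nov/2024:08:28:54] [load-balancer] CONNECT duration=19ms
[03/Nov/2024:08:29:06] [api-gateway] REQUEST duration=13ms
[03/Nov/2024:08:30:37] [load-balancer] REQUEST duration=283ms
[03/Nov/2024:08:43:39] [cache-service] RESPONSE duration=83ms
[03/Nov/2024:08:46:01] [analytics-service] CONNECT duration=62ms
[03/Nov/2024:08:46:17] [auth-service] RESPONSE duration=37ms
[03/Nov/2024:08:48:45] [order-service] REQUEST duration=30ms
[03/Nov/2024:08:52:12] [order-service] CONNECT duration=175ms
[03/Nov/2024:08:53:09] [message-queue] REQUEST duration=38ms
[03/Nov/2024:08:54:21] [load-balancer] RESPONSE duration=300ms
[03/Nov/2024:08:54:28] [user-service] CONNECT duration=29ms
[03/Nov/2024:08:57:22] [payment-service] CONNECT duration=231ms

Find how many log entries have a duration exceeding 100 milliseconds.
6

To count timeouts:

1. Threshold: 100ms
2. Extract duration from each log entry
3. Count entries where duration > 100
4. Timeout count: 6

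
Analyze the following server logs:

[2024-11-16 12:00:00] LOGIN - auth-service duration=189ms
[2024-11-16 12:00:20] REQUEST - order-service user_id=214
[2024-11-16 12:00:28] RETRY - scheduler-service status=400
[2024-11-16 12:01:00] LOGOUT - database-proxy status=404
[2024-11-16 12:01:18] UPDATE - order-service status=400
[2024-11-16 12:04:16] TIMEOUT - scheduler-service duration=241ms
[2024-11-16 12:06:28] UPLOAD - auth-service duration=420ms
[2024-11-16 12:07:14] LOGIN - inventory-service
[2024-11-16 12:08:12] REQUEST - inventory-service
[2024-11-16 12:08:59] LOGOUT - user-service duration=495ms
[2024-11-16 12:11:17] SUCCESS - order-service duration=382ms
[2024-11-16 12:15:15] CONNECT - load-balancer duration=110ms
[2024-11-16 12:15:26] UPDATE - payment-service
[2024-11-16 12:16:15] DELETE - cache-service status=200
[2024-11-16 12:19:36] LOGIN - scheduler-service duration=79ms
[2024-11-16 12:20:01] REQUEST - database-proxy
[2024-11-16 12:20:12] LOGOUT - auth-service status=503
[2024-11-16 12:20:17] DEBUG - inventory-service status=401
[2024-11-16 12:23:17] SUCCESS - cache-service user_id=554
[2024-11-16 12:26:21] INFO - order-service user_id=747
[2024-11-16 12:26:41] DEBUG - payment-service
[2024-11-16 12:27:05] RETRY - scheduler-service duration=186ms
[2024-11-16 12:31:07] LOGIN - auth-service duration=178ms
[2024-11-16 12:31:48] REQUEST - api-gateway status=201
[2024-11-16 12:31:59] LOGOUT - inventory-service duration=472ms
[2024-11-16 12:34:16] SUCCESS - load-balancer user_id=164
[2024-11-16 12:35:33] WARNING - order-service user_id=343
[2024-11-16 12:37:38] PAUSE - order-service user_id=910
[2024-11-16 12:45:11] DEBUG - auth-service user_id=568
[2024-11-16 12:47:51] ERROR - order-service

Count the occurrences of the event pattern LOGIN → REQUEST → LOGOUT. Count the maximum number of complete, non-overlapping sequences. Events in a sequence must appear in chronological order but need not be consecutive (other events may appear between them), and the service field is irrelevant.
4

To count sequences:

1. Look for pattern: LOGIN → REQUEST → LOGOUT
2. Greedily scan the log in chronological order, matching each sequence element in turn (ignoring service)
3. Each time the full pattern completes, increment the count and restart matching from the next event
4. Complete non-overlapping sequences found: 4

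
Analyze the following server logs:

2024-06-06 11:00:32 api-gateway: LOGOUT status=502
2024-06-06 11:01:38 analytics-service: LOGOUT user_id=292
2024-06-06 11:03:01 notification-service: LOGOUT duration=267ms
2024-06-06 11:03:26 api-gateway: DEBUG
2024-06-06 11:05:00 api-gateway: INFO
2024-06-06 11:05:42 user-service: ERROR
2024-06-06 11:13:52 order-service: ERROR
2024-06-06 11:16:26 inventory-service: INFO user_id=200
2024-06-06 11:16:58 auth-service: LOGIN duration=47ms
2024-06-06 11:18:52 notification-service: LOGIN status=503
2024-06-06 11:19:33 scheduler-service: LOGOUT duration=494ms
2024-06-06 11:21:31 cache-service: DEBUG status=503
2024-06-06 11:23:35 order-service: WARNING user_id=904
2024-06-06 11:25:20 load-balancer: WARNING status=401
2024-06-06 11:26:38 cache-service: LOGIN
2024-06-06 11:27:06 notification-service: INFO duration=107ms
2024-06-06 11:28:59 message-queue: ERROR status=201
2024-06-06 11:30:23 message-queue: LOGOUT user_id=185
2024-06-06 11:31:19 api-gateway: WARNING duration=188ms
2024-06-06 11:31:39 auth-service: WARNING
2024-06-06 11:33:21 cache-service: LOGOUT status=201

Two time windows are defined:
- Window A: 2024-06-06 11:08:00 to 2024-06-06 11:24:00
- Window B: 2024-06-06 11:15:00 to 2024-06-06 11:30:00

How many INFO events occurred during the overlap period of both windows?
1

To find overlap events:

1. Window A: 2024-06-06 11:08:00 to 2024-06-06 11:24:00
2. Window B: 2024-06-06 11:15:00 to 2024-06-06 11:30:00
3. Overlap period: 2024-06-06 11:15:00 to 2024-06-06 11:24:00
4. Count INFO events in overlap: 1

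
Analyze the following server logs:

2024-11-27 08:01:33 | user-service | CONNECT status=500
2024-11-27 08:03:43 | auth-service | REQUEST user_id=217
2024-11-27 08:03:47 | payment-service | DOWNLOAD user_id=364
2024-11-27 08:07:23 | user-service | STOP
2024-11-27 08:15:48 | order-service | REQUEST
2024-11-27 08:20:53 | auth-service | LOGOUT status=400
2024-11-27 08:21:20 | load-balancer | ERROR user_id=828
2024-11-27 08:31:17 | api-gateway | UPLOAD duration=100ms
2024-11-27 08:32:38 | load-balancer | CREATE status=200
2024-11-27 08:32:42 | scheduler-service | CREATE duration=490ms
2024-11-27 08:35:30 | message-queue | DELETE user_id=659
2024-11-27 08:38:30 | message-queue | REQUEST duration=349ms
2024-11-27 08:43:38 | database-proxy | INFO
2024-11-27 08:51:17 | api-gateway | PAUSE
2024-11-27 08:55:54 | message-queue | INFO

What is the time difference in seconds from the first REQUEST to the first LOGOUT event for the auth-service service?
1030

To find the time between events:

1. Locate the first REQUEST event for auth-service: 2024-11-27 08:03:43
2. Locate the first LOGOUT event for auth-service: 2024-11-27 08:20:53
3. Calculate the difference: 2024-11-27 08:20:53 - 2024-11-27 08:03:43 = 1030 seconds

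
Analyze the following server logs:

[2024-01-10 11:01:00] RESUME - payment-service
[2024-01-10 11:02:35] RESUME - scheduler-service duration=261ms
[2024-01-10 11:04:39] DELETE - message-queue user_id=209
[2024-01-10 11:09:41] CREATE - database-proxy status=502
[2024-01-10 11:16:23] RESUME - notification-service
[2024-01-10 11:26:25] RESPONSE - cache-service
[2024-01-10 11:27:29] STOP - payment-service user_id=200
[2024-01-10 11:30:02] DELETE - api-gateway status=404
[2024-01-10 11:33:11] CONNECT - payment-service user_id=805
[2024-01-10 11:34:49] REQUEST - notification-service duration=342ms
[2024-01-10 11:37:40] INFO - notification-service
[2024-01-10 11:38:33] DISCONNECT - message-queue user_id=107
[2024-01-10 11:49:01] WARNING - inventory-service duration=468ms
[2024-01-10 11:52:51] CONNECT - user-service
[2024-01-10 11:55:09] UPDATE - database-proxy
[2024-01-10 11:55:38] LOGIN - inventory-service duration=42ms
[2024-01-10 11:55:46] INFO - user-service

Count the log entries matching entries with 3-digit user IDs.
4

To find matching entries:

1. Pattern to match: entries with 3-digit user IDs
2. Scan each log entry for the pattern
3. Count matches: 4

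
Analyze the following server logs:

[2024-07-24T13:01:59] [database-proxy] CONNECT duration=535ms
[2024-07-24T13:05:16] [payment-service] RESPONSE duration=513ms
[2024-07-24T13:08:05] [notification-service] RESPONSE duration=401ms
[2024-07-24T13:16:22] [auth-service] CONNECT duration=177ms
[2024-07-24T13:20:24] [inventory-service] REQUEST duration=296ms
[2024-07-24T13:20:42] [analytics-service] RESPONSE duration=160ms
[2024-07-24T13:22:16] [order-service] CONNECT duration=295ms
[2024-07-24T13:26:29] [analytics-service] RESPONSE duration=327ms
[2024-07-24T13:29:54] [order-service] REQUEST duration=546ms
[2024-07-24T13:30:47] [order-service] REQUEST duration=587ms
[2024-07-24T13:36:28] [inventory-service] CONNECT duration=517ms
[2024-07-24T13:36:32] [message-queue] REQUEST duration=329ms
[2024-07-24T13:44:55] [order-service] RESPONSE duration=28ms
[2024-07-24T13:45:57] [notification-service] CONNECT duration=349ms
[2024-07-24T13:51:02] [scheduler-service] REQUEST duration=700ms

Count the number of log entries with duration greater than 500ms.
6

To count timeouts:

1. Threshold: 500ms
2. Extract duration from each log entry
3. Count entries where duration > 500
4. Timeout count: 6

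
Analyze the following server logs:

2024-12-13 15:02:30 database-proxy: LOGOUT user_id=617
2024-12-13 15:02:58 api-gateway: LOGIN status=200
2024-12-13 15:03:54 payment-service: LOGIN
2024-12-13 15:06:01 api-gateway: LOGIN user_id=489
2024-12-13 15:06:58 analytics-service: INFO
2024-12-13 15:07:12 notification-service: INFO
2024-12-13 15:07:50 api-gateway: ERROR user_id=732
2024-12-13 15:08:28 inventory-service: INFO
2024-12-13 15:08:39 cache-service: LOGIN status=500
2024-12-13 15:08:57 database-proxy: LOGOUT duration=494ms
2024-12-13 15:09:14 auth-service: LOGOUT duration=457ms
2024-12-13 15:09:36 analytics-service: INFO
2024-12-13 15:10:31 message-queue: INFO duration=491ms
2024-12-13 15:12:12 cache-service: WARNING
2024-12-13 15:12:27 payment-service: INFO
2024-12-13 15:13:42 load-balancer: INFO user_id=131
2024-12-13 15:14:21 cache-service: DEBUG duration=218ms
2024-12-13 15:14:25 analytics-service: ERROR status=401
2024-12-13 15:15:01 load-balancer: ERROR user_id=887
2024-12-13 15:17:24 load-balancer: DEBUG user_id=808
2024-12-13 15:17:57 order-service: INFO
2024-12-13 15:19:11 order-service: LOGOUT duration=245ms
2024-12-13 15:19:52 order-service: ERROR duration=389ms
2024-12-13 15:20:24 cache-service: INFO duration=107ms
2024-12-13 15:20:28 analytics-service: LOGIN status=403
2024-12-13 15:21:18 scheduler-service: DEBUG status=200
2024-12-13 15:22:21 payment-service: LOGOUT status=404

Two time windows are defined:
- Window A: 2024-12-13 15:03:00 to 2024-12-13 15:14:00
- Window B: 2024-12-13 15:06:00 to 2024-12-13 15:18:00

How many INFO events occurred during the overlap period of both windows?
7

To find overlap events:

1. Window A: 2024-12-13 15:03:00 to 2024-12-13 15:14:00
2. Window B: 2024-12-13 15:06:00 to 2024-12-13 15:18:00
3. Overlap period: 2024-12-13 15:06:00 to 2024-12-13 15:14:00
4. Count INFO events in overlap: 7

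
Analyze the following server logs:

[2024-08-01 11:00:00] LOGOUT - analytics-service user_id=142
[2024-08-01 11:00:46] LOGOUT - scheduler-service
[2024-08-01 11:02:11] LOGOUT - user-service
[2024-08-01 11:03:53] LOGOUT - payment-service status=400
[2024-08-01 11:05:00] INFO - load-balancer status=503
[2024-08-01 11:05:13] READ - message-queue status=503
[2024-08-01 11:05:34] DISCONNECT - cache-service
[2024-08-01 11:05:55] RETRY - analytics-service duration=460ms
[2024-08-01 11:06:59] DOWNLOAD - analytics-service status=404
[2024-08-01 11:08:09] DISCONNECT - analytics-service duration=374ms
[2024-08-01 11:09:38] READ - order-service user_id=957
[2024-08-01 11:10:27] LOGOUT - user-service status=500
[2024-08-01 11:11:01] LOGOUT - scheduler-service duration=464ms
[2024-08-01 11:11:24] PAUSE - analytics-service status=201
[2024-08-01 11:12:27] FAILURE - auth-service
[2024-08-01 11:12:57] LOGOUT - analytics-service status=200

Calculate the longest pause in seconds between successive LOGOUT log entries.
394

To find the longest gap:

1. Extract all LOGOUT events in chronological order
2. Calculate time differences between consecutive events
3. Find the maximum difference
4. Longest gap: 394 seconds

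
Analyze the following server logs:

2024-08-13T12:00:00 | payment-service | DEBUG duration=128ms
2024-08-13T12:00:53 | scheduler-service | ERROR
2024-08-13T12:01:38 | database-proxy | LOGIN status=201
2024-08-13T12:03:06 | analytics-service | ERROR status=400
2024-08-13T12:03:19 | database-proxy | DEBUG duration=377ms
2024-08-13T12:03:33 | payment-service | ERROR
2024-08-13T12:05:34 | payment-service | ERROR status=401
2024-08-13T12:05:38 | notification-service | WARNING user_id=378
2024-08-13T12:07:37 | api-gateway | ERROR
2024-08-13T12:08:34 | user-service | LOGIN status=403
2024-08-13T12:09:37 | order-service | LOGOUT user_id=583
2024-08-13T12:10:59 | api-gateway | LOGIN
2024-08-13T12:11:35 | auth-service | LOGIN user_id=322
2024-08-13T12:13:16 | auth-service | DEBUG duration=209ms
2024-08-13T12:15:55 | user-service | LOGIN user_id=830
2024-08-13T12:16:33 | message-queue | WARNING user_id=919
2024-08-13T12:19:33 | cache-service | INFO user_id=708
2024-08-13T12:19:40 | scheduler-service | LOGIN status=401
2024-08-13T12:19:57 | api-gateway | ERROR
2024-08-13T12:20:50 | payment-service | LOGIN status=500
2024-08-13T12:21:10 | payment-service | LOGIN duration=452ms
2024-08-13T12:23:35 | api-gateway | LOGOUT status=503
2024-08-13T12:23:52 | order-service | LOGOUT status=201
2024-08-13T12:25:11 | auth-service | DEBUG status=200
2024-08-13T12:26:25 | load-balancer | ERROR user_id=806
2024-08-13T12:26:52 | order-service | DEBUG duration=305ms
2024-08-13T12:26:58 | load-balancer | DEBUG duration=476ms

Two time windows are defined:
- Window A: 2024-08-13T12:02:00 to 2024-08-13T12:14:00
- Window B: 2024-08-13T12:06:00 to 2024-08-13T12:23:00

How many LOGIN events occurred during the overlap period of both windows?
3

To find overlap events:

1. Window A: 2024-08-13T12:02:00 to 2024-08-13T12:14:00
2. Window B: 2024-08-13T12:06:00 to 2024-08-13T12:23:00
3. Overlap period: 2024-08-13T12:06:00 to 2024-08-13T12:14:00
4. Count LOGIN events in overlap: 3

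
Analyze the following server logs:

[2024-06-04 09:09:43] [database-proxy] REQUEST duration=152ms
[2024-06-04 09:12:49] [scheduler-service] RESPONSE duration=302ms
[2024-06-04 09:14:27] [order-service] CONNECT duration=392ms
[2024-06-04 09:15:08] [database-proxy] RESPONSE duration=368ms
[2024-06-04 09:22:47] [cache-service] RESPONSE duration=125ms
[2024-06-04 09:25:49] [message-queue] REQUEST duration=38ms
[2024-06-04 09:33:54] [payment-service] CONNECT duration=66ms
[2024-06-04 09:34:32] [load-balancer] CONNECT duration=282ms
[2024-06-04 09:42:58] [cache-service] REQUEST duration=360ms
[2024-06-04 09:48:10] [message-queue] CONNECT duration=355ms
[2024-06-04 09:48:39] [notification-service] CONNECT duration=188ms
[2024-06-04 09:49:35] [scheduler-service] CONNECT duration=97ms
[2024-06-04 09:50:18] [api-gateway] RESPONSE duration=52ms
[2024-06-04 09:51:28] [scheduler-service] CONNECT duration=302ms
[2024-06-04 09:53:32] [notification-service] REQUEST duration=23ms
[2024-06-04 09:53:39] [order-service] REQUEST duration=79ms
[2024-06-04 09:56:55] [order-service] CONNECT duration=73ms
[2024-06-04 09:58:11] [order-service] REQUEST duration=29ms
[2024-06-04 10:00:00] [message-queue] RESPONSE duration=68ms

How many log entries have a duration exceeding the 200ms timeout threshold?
7

To count timeouts:

1. Threshold: 200ms
2. Extract duration from each log entry
3. Count entries where duration > 200
4. Timeout count: 7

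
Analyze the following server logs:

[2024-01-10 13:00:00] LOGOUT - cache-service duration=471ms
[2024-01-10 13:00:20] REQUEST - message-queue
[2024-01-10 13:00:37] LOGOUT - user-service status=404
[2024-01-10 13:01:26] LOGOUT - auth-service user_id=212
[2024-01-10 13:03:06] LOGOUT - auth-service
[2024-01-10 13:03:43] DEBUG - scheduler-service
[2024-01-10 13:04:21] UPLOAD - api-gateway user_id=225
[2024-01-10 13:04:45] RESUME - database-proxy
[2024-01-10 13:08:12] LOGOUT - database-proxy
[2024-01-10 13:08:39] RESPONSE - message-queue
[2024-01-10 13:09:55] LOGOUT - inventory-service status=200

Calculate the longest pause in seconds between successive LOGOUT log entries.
306

To find the longest gap:

1. Extract all LOGOUT events in chronological order
2. Calculate time differences between consecutive events
3. Find the maximum difference
4. Longest gap: 306 seconds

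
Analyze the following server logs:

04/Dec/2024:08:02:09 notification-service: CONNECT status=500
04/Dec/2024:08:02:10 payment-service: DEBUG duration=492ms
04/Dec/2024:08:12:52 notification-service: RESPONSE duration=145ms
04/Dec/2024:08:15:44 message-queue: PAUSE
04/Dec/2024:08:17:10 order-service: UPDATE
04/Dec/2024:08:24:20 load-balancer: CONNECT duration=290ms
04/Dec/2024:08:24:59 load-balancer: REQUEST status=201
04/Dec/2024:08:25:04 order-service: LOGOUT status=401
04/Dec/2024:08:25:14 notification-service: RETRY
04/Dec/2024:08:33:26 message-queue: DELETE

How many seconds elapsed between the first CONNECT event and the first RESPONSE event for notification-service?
643

To find the time between events:

1. Locate the first CONNECT event for notification-service: 04/Dec/2024:08:02:09
2. Locate the first RESPONSE event for notification-service: 04/Dec/2024:08:12:52
3. Calculate the difference: 04/Dec/2024:08:12:52 - 04/Dec/2024:08:02:09 = 643 seconds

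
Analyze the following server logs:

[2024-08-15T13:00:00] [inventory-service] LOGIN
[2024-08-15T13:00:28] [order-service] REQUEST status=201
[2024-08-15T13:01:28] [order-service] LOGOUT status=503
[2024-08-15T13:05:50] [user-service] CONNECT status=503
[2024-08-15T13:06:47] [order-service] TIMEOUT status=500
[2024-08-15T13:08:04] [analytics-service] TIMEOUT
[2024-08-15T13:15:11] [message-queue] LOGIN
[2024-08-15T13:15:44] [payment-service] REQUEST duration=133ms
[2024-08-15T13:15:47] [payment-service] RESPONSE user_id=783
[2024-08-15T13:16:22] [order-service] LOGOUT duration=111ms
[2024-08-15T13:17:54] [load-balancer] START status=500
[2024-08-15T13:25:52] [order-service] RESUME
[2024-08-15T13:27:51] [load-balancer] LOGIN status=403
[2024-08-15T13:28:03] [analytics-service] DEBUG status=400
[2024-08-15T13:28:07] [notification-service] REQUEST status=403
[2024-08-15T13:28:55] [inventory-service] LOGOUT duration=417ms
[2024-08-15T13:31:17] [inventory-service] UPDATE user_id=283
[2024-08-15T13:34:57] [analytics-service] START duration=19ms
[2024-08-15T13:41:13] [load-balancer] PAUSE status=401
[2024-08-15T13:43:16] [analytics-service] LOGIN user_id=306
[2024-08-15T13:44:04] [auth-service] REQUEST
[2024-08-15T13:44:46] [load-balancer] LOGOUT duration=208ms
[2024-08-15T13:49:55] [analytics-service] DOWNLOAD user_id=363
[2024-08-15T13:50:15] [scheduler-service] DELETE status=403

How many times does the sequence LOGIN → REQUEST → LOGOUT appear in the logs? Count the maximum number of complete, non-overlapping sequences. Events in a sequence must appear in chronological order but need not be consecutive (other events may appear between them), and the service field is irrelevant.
4

To count sequences:

1. Look for pattern: LOGIN → REQUEST → LOGOUT
2. Greedily scan the log in chronological order, matching each sequence element in turn (ignoring service)
3. Each time the full pattern completes, increment the count and restart matching from the next event
4. Complete non-overlapping sequences found: 4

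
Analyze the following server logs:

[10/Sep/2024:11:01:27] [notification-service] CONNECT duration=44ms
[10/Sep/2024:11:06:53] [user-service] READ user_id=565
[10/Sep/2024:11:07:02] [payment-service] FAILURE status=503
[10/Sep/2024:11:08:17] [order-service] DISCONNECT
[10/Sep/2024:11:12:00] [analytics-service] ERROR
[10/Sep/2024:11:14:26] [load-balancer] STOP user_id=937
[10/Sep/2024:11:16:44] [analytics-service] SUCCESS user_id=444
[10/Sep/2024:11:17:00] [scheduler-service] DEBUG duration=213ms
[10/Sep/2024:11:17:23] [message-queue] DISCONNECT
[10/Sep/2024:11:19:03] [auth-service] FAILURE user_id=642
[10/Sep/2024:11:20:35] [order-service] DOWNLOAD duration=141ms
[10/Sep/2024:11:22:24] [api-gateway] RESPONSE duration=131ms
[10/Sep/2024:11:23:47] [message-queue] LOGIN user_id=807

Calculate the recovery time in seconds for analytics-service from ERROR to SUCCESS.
284

To calculate recovery time:

1. Find ERROR event for analytics-service: 10/Sep/2024:11:12:00
2. Find next SUCCESS event for analytics-service: 10/Sep/2024:11:16:44
3. Recovery time: 10/Sep/2024:11:16:44 - 10/Sep/2024:11:12:00 = 284 seconds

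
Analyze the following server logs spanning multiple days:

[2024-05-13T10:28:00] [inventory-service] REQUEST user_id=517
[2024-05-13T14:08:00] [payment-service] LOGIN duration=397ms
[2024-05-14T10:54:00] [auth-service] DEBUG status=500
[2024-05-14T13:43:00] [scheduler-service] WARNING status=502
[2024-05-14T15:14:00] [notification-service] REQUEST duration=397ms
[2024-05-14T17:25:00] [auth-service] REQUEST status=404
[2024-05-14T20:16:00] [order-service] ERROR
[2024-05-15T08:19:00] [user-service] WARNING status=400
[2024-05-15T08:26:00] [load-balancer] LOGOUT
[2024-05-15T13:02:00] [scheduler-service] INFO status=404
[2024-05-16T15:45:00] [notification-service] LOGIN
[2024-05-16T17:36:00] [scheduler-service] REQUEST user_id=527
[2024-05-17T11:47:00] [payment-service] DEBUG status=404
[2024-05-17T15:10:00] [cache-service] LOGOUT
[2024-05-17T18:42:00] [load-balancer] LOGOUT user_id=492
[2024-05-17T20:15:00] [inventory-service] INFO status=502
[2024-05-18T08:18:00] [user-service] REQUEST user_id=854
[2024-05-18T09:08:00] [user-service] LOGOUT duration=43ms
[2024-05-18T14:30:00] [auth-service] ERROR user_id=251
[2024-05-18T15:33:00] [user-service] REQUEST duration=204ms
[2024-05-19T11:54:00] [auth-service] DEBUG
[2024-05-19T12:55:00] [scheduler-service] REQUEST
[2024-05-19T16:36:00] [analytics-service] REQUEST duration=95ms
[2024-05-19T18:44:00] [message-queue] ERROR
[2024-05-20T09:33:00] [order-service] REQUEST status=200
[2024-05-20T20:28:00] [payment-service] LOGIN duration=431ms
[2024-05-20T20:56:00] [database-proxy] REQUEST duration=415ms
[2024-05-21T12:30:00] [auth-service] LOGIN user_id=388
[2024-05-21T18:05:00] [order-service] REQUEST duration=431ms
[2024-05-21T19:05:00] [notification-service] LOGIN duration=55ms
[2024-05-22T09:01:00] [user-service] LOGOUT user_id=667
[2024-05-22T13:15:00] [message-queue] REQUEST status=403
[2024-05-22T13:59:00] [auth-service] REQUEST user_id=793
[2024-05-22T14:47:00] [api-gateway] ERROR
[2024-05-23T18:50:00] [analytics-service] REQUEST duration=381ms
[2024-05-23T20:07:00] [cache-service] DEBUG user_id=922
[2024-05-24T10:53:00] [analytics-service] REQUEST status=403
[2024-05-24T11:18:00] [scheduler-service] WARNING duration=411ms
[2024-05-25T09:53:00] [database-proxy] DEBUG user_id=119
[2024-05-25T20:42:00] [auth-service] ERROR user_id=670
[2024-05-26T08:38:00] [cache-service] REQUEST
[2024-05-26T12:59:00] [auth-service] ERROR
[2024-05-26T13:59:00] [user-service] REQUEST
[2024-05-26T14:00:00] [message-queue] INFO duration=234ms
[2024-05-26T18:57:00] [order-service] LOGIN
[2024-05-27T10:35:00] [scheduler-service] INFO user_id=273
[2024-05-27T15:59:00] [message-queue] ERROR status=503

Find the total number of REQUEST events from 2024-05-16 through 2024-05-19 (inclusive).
5

To filter by date range:

1. Date range: 2024-05-16 through 2024-05-19, both dates inclusive
2. Filter for REQUEST events whose date falls in this range
3. Count matching events: 5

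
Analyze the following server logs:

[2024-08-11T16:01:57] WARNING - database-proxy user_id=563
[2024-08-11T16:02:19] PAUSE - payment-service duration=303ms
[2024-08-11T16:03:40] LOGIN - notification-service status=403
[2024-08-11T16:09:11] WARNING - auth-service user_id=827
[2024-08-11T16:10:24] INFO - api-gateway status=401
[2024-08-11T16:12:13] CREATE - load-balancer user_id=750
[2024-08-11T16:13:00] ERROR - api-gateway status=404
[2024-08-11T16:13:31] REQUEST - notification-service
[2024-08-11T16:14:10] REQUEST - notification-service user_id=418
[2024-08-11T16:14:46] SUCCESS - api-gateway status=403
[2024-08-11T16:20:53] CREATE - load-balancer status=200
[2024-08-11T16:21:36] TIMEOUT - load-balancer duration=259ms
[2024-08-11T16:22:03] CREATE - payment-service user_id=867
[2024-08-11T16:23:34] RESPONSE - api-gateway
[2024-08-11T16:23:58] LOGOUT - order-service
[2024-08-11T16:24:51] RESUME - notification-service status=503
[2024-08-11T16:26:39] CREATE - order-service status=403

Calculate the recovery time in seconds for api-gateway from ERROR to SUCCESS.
106

To calculate recovery time:

1. Find ERROR event for api-gateway: 2024-08-11T16:13:00
2. Find next SUCCESS event for api-gateway: 2024-08-11T16:14:46
3. Recovery time: 2024-08-11T16:14:46 - 2024-08-11T16:13:00 = 106 seconds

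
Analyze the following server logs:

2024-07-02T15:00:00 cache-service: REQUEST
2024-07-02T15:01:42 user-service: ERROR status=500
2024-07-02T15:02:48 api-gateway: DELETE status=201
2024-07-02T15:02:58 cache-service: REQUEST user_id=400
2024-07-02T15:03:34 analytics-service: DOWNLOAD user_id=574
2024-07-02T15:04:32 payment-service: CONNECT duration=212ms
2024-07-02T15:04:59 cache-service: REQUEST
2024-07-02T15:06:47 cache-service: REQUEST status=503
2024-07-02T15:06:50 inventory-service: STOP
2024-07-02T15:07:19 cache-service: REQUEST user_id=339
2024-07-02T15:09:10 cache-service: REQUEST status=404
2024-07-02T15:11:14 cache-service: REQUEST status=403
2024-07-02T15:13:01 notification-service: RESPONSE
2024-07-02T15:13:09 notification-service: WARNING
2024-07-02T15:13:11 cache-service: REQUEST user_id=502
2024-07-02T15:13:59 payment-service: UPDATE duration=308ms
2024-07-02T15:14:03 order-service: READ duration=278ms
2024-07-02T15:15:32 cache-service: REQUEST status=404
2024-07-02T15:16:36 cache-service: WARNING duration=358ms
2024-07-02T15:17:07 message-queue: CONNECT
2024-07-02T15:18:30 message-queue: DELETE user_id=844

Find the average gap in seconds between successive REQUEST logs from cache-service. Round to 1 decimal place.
116.5

To calculate average interval:

1. Find all REQUEST events for cache-service in order
2. Calculate time gaps between consecutive events
3. Compute mean of gaps: 932 / 8 = 116.5 seconds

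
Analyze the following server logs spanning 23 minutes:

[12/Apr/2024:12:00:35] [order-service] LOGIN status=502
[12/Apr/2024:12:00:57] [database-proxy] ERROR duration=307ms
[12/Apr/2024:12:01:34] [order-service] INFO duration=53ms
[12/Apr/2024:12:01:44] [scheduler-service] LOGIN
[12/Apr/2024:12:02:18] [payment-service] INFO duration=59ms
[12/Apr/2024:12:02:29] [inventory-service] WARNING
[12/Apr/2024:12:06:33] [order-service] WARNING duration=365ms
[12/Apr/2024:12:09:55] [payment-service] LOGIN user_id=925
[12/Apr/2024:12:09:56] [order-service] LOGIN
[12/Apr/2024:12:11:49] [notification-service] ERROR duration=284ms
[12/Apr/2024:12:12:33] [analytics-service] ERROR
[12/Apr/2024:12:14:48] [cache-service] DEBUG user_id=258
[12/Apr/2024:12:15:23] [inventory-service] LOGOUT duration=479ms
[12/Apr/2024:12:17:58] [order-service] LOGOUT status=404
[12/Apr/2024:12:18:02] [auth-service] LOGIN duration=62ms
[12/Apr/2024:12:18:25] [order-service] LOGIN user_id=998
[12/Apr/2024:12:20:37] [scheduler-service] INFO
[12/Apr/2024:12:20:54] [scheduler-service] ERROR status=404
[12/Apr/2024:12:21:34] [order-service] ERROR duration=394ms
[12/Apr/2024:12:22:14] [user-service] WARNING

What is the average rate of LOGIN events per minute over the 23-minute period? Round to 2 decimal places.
0.26

To calculate the rate:

1. Count total LOGIN events: 6
2. Total time period: 23 minutes
3. Rate = 6 / 23 = 0.26 events per minute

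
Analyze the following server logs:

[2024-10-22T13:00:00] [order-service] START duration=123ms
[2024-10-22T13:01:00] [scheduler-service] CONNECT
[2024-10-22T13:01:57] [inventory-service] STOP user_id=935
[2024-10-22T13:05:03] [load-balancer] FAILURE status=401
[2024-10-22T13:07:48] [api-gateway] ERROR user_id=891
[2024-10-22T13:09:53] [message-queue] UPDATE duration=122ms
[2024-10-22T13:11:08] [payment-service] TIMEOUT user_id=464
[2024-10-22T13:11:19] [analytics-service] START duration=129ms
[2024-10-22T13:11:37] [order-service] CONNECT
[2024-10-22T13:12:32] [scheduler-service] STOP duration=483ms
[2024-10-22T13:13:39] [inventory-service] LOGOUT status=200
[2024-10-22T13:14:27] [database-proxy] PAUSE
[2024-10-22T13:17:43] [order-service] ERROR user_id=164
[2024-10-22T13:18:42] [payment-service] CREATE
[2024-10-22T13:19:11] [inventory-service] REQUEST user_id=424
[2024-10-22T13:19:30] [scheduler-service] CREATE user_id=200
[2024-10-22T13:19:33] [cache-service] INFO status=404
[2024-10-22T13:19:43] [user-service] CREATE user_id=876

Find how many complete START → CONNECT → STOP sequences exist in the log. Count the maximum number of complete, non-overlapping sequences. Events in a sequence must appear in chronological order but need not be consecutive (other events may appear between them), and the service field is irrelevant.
2

To count sequences:

1. Look for pattern: START → CONNECT → STOP
2. Greedily scan the log in chronological order, matching each sequence element in turn (ignoring service)
3. Each time the full pattern completes, increment the count and restart matching from the next event
4. Complete non-overlapping sequences found: 2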